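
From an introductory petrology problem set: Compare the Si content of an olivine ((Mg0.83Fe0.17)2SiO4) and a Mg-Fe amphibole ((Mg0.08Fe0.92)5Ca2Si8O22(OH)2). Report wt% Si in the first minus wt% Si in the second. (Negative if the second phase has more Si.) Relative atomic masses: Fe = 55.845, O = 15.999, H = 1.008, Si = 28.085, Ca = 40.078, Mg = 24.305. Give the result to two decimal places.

Si in (Mg0.83Fe0.17)2SiO4: molar mass 151.415 g/mol; 1×28.085 = 28.085 g → 18.55 wt%.
Si in (Mg0.08Fe0.92)5Ca2Si8O22(OH)2: molar mass 957.437 g/mol; 8×28.085 = 224.680 g → 23.47 wt%.
Difference = 18.55 − 23.47 = -4.92 percentage points.

-4.92 percentage points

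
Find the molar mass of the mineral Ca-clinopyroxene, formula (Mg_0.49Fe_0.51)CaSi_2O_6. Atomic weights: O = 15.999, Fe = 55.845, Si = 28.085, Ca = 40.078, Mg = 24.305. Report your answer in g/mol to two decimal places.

M = 0.49*24.305 + 0.51*55.845 + 1*40.078 + 2*28.085 + 6*15.999

232.63 g/mol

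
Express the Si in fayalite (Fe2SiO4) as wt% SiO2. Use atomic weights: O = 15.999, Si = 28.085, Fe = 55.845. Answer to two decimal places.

29.49 wt%

Molar mass of Fe2SiO4 = 2*55.845 + 1*28.085 + 4*15.999 = 203.771 g/mol.
Each formula unit contains 1 Si, equivalent to 1/1 = 1.0000 mol SiO2.
M(SiO2) = 1×28.085 + 2×15.999 = 60.083 g/mol.
Mass of SiO2 per formula unit = 1.0000 × 60.083 = 60.083 g.
SiO2 wt% = 60.083 / 203.771 × 100 = 29.49%.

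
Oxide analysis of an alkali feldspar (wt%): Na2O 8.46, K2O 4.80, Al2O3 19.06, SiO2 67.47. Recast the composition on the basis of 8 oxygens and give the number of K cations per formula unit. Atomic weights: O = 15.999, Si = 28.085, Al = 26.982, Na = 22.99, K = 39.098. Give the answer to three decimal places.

0.272 K apfu

Na2O (M=61.979): mol = 0.13650; Na = 0.27300, O = 0.13650.
K2O (M=94.195): mol = 0.05096; K = 0.10192, O = 0.05096.
Al2O3 (M=101.961): mol = 0.18693; Al = 0.37386, O = 0.56079.
SiO2 (M=60.083): mol = 1.12295; Si = 1.12295, O = 2.24590.
ΣO = 2.99415; factor = 8/ΣO = 2.67188.
K apfu = 0.10192 × 2.67188 = 0.272.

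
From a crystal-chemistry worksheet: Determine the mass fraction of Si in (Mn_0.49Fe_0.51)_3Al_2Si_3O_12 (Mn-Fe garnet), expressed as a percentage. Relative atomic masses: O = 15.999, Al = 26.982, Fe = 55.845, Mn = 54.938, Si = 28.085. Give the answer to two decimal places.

16.97 wt%

M((Mn_0.49Fe_0.51)_3Al_2Si_3O_12) = 496.409 g/mol.
Si contributes 3 × 28.085 = 84.255 g per mole.
84.255/496.409 = 0.1697 → 16.97%.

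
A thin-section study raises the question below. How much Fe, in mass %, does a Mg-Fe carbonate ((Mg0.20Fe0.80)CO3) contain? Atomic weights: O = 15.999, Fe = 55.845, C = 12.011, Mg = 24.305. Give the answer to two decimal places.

Formula mass = 0.20*24.305 + 0.80*55.845 + 1*12.011 + 3*15.999 = 109.545 g/mol, of which 44.676 g is Fe.
So Fe makes up 44.676/109.545 = 0.4078 of the mass, i.e. 40.78%.

40.78 mass %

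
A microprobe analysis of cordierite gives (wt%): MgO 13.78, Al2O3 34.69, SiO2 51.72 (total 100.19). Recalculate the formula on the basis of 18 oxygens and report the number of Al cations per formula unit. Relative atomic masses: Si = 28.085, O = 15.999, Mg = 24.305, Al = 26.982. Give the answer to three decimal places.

13.78 wt% MgO ÷ 40.304 g/mol = 0.34190 mol, giving 0.34190 Mg and 0.34190 O.
34.69 wt% Al2O3 ÷ 101.961 g/mol = 0.34023 mol, giving 0.68046 Al and 1.02069 O.
51.72 wt% SiO2 ÷ 60.083 g/mol = 0.86081 mol, giving 0.86081 Si and 1.72162 O.
Oxygen sums to 3.08421; scaling by 18/3.08421 = 5.83618 puts the formula on 18 O.
Al: 0.68046 × 5.83618 = 3.971 atoms per formula unit.

3.971 Al apfu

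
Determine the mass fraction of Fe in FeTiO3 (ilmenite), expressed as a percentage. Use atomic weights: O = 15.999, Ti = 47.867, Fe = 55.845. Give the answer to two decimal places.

Formula mass = 1*55.845 + 1*47.867 + 3*15.999 = 151.709 g/mol, of which 55.845 g is Fe.
So Fe makes up 55.845/151.709 = 0.3681 of the mass, i.e. 36.81%.

36.81 wt%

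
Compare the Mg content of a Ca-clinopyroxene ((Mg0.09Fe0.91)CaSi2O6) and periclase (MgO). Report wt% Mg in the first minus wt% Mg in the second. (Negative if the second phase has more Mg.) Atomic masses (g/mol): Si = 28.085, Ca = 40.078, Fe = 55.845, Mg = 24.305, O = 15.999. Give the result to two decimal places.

-59.41 percentage points

M((Mg0.09Fe0.91)CaSi2O6) = 245.248 g/mol, so wt% Mg = 2.187/245.248 × 100 = 0.89%.
M(MgO) = 40.304 g/mol, so wt% Mg = 24.305/40.304 × 100 = 60.30%.
0.89 − 60.30 = -59.41 pp.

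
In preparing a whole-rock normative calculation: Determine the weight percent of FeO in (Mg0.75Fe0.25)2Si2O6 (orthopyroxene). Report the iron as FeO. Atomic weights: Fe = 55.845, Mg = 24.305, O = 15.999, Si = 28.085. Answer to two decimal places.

Formula mass = 216.544 g/mol.
0.50 Fe → 0.5000 mol FeO per formula unit; M(FeO) = 71.844, so FeO mass = 35.922 g.
35.922/216.544 × 100 = 16.59 wt%.

16.59 wt%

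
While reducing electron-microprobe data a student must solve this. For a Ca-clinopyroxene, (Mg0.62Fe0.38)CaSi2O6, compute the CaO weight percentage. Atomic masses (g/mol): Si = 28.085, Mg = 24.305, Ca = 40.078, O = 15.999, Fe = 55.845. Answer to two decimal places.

M((Mg0.62Fe0.38)CaSi2O6) = 228.532 g/mol; M(CaO) = 56.077 g/mol.
Moles CaO per formula unit = 1 Ca ÷ 1 = 1.0000.
CaO fraction = (1.0000 × 56.077) / 228.532 = 56.077/228.532 = 0.2454.

24.54 wt%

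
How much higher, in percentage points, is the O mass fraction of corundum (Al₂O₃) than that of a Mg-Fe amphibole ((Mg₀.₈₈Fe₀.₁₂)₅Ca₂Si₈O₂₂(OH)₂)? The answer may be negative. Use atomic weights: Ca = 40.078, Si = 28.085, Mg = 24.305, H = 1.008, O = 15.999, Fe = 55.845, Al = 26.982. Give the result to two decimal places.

M(Al₂O₃) = 101.961 g/mol, so wt% O = 47.997/101.961 × 100 = 47.07%.
M((Mg₀.₈₈Fe₀.₁₂)₅Ca₂Si₈O₂₂(OH)₂) = 831.277 g/mol, so wt% O = 383.976/831.277 × 100 = 46.19%.
47.07 − 46.19 = 0.88 pp.

0.88 percentage points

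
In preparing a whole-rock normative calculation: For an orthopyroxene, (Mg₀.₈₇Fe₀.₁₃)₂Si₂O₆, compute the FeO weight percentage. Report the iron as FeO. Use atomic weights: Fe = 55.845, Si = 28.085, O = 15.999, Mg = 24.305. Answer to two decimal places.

M((Mg₀.₈₇Fe₀.₁₃)₂Si₂O₆) = 208.974 g/mol; M(FeO) = 71.844 g/mol.
Moles FeO per formula unit = 0.26 Fe ÷ 1 = 0.2600.
FeO fraction = (0.2600 × 71.844) / 208.974 = 18.679/208.974 = 0.0894.

8.94 wt%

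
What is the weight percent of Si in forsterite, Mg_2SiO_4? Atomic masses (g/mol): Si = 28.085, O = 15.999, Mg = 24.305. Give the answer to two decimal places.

Formula mass = 2·24.305 + 1·28.085 + 4·15.999 = 140.691 g/mol, of which 28.085 g is Si.
So Si makes up 28.085/140.691 = 0.1996 of the mass, i.e. 19.96%.

19.96 weight percent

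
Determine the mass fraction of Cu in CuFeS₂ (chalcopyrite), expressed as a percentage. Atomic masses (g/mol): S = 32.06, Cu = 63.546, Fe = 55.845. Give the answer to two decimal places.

34.63 wt%

M(CuFeS₂) = 183.511 g/mol.
Cu contributes 1 × 63.546 = 63.546 g per mole.
63.546/183.511 = 0.3463 → 34.63%.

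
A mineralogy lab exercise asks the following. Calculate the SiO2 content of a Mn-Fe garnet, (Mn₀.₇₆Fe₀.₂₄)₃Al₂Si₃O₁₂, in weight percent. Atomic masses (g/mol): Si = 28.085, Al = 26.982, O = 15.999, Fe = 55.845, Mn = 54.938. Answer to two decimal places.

36.36 wt%

Formula mass = 495.674 g/mol.
3 Si → 3.0000 mol SiO2 per formula unit; M(SiO2) = 60.083, so SiO2 mass = 180.249 g.
180.249/495.674 × 100 = 36.36 wt%.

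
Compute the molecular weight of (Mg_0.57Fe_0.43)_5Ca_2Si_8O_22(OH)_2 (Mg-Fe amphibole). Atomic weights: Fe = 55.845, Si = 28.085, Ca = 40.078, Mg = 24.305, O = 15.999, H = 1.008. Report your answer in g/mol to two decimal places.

880.16 g/mol

The formula mass is the sum 2.85(24.305) + 2.15(55.845) + 2(40.078) + 8(28.085) + 24(15.999) + 2(1.008).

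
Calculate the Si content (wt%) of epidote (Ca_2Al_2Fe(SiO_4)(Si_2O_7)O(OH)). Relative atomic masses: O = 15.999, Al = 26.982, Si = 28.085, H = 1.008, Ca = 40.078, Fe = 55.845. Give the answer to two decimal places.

17.44 wt%

Molar mass of Ca_2Al_2Fe(SiO_4)(Si_2O_7)O(OH): 2·40.078 + 2·26.982 + 1·55.845 + 3·28.085 + 13·15.999 + 1·1.008 = 483.215 g/mol.
Mass of Si per formula unit: 3 × 28.085 = 84.255 g.
Weight fraction Si = 84.255 / 483.215 = 0.1744.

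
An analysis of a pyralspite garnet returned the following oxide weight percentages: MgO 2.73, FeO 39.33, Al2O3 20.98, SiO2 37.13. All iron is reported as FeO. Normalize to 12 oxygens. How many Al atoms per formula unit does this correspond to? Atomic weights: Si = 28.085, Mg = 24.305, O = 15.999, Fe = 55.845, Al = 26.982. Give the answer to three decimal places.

MgO: 2.73/40.304 = 0.06774 mol → 0.06774 mol Mg, 0.06774 mol O.
FeO: 39.33/71.844 = 0.54744 mol → 0.54744 mol Fe, 0.54744 mol O.
Al2O3: 20.98/101.961 = 0.20576 mol → 0.41152 mol Al, 0.61728 mol O.
SiO2: 37.13/60.083 = 0.61798 mol → 0.61798 mol Si, 1.23596 mol O.
Total oxygen = 2.46842 mol. Normalization factor = 12/2.46842 = 4.86141.
Al per 12 O = 0.41152 × 4.86141 = 2.001.

2.001 Al apfu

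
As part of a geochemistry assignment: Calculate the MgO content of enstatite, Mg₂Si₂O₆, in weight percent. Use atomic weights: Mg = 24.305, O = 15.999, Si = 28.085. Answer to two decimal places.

Formula mass = 200.774 g/mol.
2 Mg → 2.0000 mol MgO per formula unit; M(MgO) = 40.304, so MgO mass = 80.608 g.
80.608/200.774 × 100 = 40.15 wt%.

40.15 wt%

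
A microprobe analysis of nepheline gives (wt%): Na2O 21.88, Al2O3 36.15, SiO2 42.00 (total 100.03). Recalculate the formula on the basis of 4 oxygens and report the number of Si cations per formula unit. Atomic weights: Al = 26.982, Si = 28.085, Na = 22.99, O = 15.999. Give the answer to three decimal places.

0.993 Si apfu

Na2O: 21.88/61.979 = 0.35302 mol → 0.70604 mol Na, 0.35302 mol O.
Al2O3: 36.15/101.961 = 0.35455 mol → 0.70910 mol Al, 1.06365 mol O.
SiO2: 42.00/60.083 = 0.69903 mol → 0.69903 mol Si, 1.39806 mol O.
Total oxygen = 2.81473 mol. Normalization factor = 4/2.81473 = 1.42110.
Si per 4 O = 0.69903 × 1.42110 = 0.993.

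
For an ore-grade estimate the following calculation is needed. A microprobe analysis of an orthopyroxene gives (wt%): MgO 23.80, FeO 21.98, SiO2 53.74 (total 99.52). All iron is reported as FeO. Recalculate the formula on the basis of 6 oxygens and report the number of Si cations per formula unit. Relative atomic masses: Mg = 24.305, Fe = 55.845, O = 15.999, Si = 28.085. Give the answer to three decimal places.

MgO: 23.80/40.304 = 0.59051 mol → 0.59051 mol Mg, 0.59051 mol O.
FeO: 21.98/71.844 = 0.30594 mol → 0.30594 mol Fe, 0.30594 mol O.
SiO2: 53.74/60.083 = 0.89443 mol → 0.89443 mol Si, 1.78886 mol O.
Total oxygen = 2.68531 mol. Normalization factor = 6/2.68531 = 2.23438.
Si per 6 O = 0.89443 × 2.23438 = 1.998.

1.998 Si apfu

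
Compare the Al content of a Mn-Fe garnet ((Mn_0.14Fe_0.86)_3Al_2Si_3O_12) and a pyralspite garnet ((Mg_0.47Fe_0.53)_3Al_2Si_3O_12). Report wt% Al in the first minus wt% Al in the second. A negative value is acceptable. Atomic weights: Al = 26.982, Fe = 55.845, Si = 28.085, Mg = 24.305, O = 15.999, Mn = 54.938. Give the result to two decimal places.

Al in (Mn_0.14Fe_0.86)_3Al_2Si_3O_12: molar mass 497.361 g/mol; 2×26.982 = 53.964 g → 10.85 wt%.
Al in (Mg_0.47Fe_0.53)_3Al_2Si_3O_12: molar mass 453.271 g/mol; 2×26.982 = 53.964 g → 11.91 wt%.
Difference = 10.85 − 11.91 = -1.06 percentage points.

-1.06 percentage points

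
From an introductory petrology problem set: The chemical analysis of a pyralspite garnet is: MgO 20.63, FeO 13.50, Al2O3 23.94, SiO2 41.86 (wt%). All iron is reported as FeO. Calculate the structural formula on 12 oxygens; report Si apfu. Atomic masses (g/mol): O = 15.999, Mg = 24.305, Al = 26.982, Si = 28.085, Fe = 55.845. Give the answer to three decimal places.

MgO: 20.63/40.304 = 0.51186 mol → 0.51186 mol Mg, 0.51186 mol O.
FeO: 13.50/71.844 = 0.18791 mol → 0.18791 mol Fe, 0.18791 mol O.
Al2O3: 23.94/101.961 = 0.23480 mol → 0.46960 mol Al, 0.70440 mol O.
SiO2: 41.86/60.083 = 0.69670 mol → 0.69670 mol Si, 1.39340 mol O.
Total oxygen = 2.79757 mol. Normalization factor = 12/2.79757 = 4.28944.
Si per 12 O = 0.69670 × 4.28944 = 2.988.

2.988 Si apfu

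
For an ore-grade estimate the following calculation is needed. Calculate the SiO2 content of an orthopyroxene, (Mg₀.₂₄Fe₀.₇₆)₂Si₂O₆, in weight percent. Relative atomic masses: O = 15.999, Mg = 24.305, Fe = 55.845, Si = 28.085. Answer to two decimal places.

48.31 wt%

Molar mass of (Mg₀.₂₄Fe₀.₇₆)₂Si₂O₆ = 0.48·24.305 + 1.52·55.845 + 2·28.085 + 6·15.999 = 248.715 g/mol.
Each formula unit contains 2 Si, equivalent to 2/1 = 2.0000 mol SiO2.
M(SiO2) = 1×28.085 + 2×15.999 = 60.083 g/mol.
Mass of SiO2 per formula unit = 2.0000 × 60.083 = 120.166 g.
SiO2 wt% = 120.166 / 248.715 × 100 = 48.31%.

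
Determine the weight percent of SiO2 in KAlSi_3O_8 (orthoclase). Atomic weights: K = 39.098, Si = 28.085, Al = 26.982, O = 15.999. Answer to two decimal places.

64.76 wt%

M(KAlSi_3O_8) = 278.327 g/mol; M(SiO2) = 60.083 g/mol.
Moles SiO2 per formula unit = 3 Si ÷ 1 = 3.0000.
SiO2 fraction = (3.0000 × 60.083) / 278.327 = 180.249/278.327 = 0.6476.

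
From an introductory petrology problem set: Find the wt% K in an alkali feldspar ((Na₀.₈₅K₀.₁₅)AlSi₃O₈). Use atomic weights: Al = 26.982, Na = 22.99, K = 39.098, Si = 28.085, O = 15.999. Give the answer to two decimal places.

2.22 weight percent

Molar mass of (Na₀.₈₅K₀.₁₅)AlSi₃O₈: 0.85*22.99 + 0.15*39.098 + 1*26.982 + 3*28.085 + 8*15.999 = 264.635 g/mol.
Mass of K per formula unit: 0.15 × 39.098 = 5.865 g.
Weight fraction K = 5.865 / 264.635 = 0.0222.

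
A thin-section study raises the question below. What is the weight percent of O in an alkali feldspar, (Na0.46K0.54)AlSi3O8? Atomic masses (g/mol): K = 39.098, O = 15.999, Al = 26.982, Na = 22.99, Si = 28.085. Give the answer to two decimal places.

M((Na0.46K0.54)AlSi3O8) = 270.917 g/mol.
O contributes 8 × 15.999 = 127.992 g per mole.
127.992/270.917 = 0.4724 → 47.24%.

47.24 weight percent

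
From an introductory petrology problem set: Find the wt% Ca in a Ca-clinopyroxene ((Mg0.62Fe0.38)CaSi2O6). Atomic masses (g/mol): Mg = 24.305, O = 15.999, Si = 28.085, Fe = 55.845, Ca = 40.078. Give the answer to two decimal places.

17.54 wt%

Formula mass = 0.62*24.305 + 0.38*55.845 + 1*40.078 + 2*28.085 + 6*15.999 = 228.532 g/mol, of which 40.078 g is Ca.
So Ca makes up 40.078/228.532 = 0.1754 of the mass, i.e. 17.54%.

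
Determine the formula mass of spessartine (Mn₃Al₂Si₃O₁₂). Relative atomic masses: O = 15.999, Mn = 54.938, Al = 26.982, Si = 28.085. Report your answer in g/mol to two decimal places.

Mn: 3 × 54.938 = 164.8140
Al: 2 × 26.982 = 53.9640
Si: 3 × 28.085 = 84.2550
O: 12 × 15.999 = 191.9880
Summing the contributions gives the formula mass.

495.02 g/mol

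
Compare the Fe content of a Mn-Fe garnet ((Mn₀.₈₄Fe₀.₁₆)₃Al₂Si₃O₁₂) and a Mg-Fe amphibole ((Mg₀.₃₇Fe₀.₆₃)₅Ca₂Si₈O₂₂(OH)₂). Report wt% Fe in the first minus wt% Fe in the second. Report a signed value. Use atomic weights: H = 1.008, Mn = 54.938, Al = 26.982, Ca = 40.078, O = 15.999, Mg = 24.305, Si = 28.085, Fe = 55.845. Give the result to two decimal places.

First mineral: 26.806 g Fe in 495.456 g formula = 5.41 wt% Fe.
Second mineral: 175.912 g Fe in 911.704 g formula = 19.29 wt% Fe.
5.41% − 19.29% gives a difference of -13.88 percentage points.

-13.88 percentage points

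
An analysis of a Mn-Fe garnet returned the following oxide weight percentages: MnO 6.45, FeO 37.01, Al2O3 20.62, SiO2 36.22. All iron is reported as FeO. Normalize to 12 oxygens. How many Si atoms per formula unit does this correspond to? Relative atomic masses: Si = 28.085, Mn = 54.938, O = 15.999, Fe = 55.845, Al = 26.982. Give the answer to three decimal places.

2.991 Si apfu

6.45 wt% MnO ÷ 70.937 g/mol = 0.09093 mol, giving 0.09093 Mn and 0.09093 O.
37.01 wt% FeO ÷ 71.844 g/mol = 0.51514 mol, giving 0.51514 Fe and 0.51514 O.
20.62 wt% Al2O3 ÷ 101.961 g/mol = 0.20223 mol, giving 0.40446 Al and 0.60669 O.
36.22 wt% SiO2 ÷ 60.083 g/mol = 0.60283 mol, giving 0.60283 Si and 1.20566 O.
Oxygen sums to 2.41842; scaling by 12/2.41842 = 4.96192 puts the formula on 12 O.
Si: 0.60283 × 4.96192 = 2.991 atoms per formula unit.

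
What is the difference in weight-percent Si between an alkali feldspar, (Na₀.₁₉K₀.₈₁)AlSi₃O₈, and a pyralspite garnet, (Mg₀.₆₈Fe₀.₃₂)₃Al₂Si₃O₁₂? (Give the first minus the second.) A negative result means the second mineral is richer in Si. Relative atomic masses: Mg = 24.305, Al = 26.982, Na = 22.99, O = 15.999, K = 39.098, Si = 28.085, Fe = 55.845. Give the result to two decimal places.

11.17 percentage points

M((Na₀.₁₉K₀.₈₁)AlSi₃O₈) = 275.266 g/mol, so wt% Si = 84.255/275.266 × 100 = 30.61%.
M((Mg₀.₆₈Fe₀.₃₂)₃Al₂Si₃O₁₂) = 433.400 g/mol, so wt% Si = 84.255/433.400 × 100 = 19.44%.
30.61 − 19.44 = 11.17 pp.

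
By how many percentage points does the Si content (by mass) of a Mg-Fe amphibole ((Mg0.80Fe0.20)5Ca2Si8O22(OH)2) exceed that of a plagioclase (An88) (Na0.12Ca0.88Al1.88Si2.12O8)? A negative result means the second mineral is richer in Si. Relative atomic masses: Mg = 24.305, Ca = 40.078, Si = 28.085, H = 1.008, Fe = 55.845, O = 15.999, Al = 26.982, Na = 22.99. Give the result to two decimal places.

First mineral: 224.680 g Si in 843.893 g formula = 26.62 wt% Si.
Second mineral: 59.540 g Si in 276.286 g formula = 21.55 wt% Si.
26.62% − 21.55% gives a difference of 5.07 percentage points.

5.07 percentage points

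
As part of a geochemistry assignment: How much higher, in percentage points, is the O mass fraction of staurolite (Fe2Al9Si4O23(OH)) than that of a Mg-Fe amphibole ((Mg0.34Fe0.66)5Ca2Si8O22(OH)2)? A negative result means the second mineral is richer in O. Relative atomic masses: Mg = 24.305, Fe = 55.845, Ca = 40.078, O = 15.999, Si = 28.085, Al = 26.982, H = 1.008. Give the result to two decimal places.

M(Fe2Al9Si4O23(OH)) = 851.852 g/mol, so wt% O = 383.976/851.852 × 100 = 45.08%.
M((Mg0.34Fe0.66)5Ca2Si8O22(OH)2) = 916.435 g/mol, so wt% O = 383.976/916.435 × 100 = 41.90%.
45.08 − 41.90 = 3.18 pp.

3.18 percentage points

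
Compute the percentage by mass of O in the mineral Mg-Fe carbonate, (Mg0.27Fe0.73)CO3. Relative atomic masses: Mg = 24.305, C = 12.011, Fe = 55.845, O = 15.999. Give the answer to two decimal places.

M((Mg0.27Fe0.73)CO3) = 107.337 g/mol.
O contributes 3 × 15.999 = 47.997 g per mole.
47.997/107.337 = 0.4472 → 44.72%.

44.72 weight percent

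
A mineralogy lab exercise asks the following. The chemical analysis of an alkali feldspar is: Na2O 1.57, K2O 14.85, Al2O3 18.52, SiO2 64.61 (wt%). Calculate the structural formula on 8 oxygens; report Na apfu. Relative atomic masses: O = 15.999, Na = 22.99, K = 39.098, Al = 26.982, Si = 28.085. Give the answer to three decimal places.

0.141 Na apfu

1.57 wt% Na2O ÷ 61.979 g/mol = 0.02533 mol, giving 0.05066 Na and 0.02533 O.
14.85 wt% K2O ÷ 94.195 g/mol = 0.15765 mol, giving 0.31530 K and 0.15765 O.
18.52 wt% Al2O3 ÷ 101.961 g/mol = 0.18164 mol, giving 0.36328 Al and 0.54492 O.
64.61 wt% SiO2 ÷ 60.083 g/mol = 1.07535 mol, giving 1.07535 Si and 2.15070 O.
Oxygen sums to 2.87860; scaling by 8/2.87860 = 2.77913 puts the formula on 8 O.
Na: 0.05066 × 2.77913 = 0.141 atoms per formula unit.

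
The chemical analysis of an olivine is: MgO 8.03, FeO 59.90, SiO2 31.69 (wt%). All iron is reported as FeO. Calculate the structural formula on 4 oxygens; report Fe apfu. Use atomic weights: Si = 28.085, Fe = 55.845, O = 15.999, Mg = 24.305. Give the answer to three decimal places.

MgO: 8.03/40.304 = 0.19924 mol → 0.19924 mol Mg, 0.19924 mol O.
FeO: 59.90/71.844 = 0.83375 mol → 0.83375 mol Fe, 0.83375 mol O.
SiO2: 31.69/60.083 = 0.52744 mol → 0.52744 mol Si, 1.05488 mol O.
Total oxygen = 2.08787 mol. Normalization factor = 4/2.08787 = 1.91583.
Fe per 4 O = 0.83375 × 1.91583 = 1.597.

1.597 Fe apfu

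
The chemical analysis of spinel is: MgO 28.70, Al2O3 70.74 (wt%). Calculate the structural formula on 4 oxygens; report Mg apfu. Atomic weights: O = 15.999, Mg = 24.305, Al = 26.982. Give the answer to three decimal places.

MgO: 28.70/40.304 = 0.71209 mol → 0.71209 mol Mg, 0.71209 mol O.
Al2O3: 70.74/101.961 = 0.69379 mol → 1.38758 mol Al, 2.08137 mol O.
Total oxygen = 2.79346 mol. Normalization factor = 4/2.79346 = 1.43192.
Mg per 4 O = 0.71209 × 1.43192 = 1.020.

1.020 Mg apfu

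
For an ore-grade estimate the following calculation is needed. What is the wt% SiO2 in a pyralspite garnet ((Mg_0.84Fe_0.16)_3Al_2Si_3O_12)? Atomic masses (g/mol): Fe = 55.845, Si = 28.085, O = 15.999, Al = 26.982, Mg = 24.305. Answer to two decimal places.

Formula mass = 418.261 g/mol.
3 Si → 3.0000 mol SiO2 per formula unit; M(SiO2) = 60.083, so SiO2 mass = 180.249 g.
180.249/418.261 × 100 = 43.09 wt%.

43.09 wt%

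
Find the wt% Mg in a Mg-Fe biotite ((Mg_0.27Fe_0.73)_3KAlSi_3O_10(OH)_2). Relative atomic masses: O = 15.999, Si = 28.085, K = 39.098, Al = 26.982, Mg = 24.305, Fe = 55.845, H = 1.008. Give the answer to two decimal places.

4.05 wt%

Formula mass = 0.81×24.305 + 2.19×55.845 + 1×39.098 + 1×26.982 + 3×28.085 + 12×15.999 + 2×1.008 = 486.327 g/mol, of which 19.687 g is Mg.
So Mg makes up 19.687/486.327 = 0.0405 of the mass, i.e. 4.05%.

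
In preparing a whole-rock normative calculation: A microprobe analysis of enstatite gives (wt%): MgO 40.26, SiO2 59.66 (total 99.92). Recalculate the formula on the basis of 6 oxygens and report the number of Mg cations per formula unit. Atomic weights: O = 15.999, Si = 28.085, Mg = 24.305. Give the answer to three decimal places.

2.008 Mg apfu

MgO: 40.26/40.304 = 0.99891 mol → 0.99891 mol Mg, 0.99891 mol O.
SiO2: 59.66/60.083 = 0.99296 mol → 0.99296 mol Si, 1.98592 mol O.
Total oxygen = 2.98483 mol. Normalization factor = 6/2.98483 = 2.01016.
Mg per 6 O = 0.99891 × 2.01016 = 2.008.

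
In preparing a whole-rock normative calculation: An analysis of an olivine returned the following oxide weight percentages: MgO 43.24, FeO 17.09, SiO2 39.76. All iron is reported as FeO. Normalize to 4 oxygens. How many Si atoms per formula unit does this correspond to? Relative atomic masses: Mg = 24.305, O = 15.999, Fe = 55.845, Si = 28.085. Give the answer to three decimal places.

1.005 Si apfu

MgO (M=40.304): mol = 1.07285; Mg = 1.07285, O = 1.07285.
FeO (M=71.844): mol = 0.23788; Fe = 0.23788, O = 0.23788.
SiO2 (M=60.083): mol = 0.66175; Si = 0.66175, O = 1.32350.
ΣO = 2.63423; factor = 4/ΣO = 1.51847.
Si apfu = 0.66175 × 1.51847 = 1.005.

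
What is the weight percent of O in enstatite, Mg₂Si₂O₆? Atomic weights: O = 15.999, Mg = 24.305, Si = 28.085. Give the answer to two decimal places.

47.81 wt%

Molar mass of Mg₂Si₂O₆: 2*24.305 + 2*28.085 + 6*15.999 = 200.774 g/mol.
Mass of O per formula unit: 6 × 15.999 = 95.994 g.
Weight fraction O = 95.994 / 200.774 = 0.4781.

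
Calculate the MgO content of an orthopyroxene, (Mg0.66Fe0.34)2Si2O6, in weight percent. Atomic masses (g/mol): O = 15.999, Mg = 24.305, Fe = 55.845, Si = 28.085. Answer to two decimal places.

23.94 wt%

M((Mg0.66Fe0.34)2Si2O6) = 222.221 g/mol; M(MgO) = 40.304 g/mol.
Moles MgO per formula unit = 1.32 Mg ÷ 1 = 1.3200.
MgO fraction = (1.3200 × 40.304) / 222.221 = 53.201/222.221 = 0.2394.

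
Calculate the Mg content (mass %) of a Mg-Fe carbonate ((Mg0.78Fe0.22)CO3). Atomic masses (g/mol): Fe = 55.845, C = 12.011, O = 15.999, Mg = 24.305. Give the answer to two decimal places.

Formula mass = 0.78·24.305 + 0.22·55.845 + 1·12.011 + 3·15.999 = 91.252 g/mol, of which 18.958 g is Mg.
So Mg makes up 18.958/91.252 = 0.2078 of the mass, i.e. 20.78%.

20.78 mass %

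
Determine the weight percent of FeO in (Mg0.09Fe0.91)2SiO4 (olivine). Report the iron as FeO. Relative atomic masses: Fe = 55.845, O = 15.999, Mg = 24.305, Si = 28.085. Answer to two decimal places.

66.01 wt%

Molar mass of (Mg0.09Fe0.91)2SiO4 = 0.18·24.305 + 1.82·55.845 + 1·28.085 + 4·15.999 = 198.094 g/mol.
Each formula unit contains 1.82 Fe, equivalent to 1.82/1 = 1.8200 mol FeO.
M(FeO) = 1×55.845 + 1×15.999 = 71.844 g/mol.
Mass of FeO per formula unit = 1.8200 × 71.844 = 130.756 g.
FeO wt% = 130.756 / 198.094 × 100 = 66.01%.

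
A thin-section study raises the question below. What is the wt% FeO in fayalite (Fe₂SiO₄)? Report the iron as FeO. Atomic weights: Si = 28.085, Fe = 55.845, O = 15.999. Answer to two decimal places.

M(Fe₂SiO₄) = 203.771 g/mol; M(FeO) = 71.844 g/mol.
Moles FeO per formula unit = 2 Fe ÷ 1 = 2.0000.
FeO fraction = (2.0000 × 71.844) / 203.771 = 143.688/203.771 = 0.7051.

70.51 wt%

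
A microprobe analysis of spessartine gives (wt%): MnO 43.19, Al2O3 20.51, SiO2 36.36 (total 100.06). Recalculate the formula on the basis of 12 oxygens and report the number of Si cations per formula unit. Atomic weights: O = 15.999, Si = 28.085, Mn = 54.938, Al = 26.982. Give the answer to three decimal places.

MnO: 43.19/70.937 = 0.60885 mol → 0.60885 mol Mn, 0.60885 mol O.
Al2O3: 20.51/101.961 = 0.20116 mol → 0.40232 mol Al, 0.60348 mol O.
SiO2: 36.36/60.083 = 0.60516 mol → 0.60516 mol Si, 1.21032 mol O.
Total oxygen = 2.42265 mol. Normalization factor = 12/2.42265 = 4.95325.
Si per 12 O = 0.60516 × 4.95325 = 2.998.

2.998 Si apfu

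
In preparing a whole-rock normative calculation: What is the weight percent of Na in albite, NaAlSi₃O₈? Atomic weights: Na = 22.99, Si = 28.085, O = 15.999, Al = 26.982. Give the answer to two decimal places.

8.77 mass %

M(NaAlSi₃O₈) = 262.219 g/mol.
Na contributes 1 × 22.99 = 22.990 g per mole.
22.990/262.219 = 0.0877 → 8.77%.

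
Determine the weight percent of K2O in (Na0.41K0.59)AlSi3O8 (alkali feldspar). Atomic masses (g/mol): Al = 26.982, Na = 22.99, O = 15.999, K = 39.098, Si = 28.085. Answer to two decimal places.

M((Na0.41K0.59)AlSi3O8) = 271.723 g/mol; M(K2O) = 94.195 g/mol.
Moles K2O per formula unit = 0.59 K ÷ 2 = 0.2950.
K2O fraction = (0.2950 × 94.195) / 271.723 = 27.788/271.723 = 0.1023.

10.23 wt%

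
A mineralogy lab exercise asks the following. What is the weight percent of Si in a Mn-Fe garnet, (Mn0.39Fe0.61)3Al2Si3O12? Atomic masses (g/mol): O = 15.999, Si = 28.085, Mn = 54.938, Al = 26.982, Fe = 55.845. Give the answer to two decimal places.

M((Mn0.39Fe0.61)3Al2Si3O12) = 496.681 g/mol.
Si contributes 3 × 28.085 = 84.255 g per mole.
84.255/496.681 = 0.1696 → 16.96%.

16.96 mass %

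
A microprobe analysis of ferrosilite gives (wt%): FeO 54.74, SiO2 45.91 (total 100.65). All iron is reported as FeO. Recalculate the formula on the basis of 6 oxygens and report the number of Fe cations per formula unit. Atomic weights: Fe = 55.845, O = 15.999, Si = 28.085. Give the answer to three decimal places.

1.996 Fe apfu

54.74 wt% FeO ÷ 71.844 g/mol = 0.76193 mol, giving 0.76193 Fe and 0.76193 O.
45.91 wt% SiO2 ÷ 60.083 g/mol = 0.76411 mol, giving 0.76411 Si and 1.52822 O.
Oxygen sums to 2.29015; scaling by 6/2.29015 = 2.61992 puts the formula on 6 O.
Fe: 0.76193 × 2.61992 = 1.996 atoms per formula unit.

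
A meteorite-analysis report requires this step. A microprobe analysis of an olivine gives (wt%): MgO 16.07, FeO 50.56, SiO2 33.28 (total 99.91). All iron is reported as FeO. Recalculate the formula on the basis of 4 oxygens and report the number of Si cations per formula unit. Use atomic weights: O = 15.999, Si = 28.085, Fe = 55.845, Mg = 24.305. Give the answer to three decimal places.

1.002 Si apfu

MgO (M=40.304): mol = 0.39872; Mg = 0.39872, O = 0.39872.
FeO (M=71.844): mol = 0.70375; Fe = 0.70375, O = 0.70375.
SiO2 (M=60.083): mol = 0.55390; Si = 0.55390, O = 1.10780.
ΣO = 2.21027; factor = 4/ΣO = 1.80973.
Si apfu = 0.55390 × 1.80973 = 1.002.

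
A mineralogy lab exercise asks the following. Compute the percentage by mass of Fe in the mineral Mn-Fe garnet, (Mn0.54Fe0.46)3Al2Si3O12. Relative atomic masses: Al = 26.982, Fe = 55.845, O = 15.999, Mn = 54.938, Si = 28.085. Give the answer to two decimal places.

15.53 weight percent

M((Mn0.54Fe0.46)3Al2Si3O12) = 496.273 g/mol.
Fe contributes 1.38 × 55.845 = 77.066 g per mole.
77.066/496.273 = 0.1553 → 15.53%.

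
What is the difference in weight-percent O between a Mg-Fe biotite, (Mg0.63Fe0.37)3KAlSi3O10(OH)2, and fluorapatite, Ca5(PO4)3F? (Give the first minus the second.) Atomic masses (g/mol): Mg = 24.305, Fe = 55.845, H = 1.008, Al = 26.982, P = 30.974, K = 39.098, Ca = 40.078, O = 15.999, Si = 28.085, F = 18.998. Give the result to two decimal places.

First mineral: 191.988 g O in 452.263 g formula = 42.45 wt% O.
Second mineral: 191.988 g O in 504.298 g formula = 38.07 wt% O.
42.45% − 38.07% gives a difference of 4.38 percentage points.

4.38 percentage points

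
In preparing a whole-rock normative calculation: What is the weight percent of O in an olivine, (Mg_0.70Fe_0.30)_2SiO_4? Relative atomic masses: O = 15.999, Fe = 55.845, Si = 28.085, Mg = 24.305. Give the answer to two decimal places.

Formula mass = 1.40×24.305 + 0.60×55.845 + 1×28.085 + 4×15.999 = 159.615 g/mol, of which 63.996 g is O.
So O makes up 63.996/159.615 = 0.4009 of the mass, i.e. 40.09%.

40.09 wt%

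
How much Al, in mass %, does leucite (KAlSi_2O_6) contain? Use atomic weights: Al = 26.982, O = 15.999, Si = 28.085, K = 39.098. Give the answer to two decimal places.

Formula mass = 1*39.098 + 1*26.982 + 2*28.085 + 6*15.999 = 218.244 g/mol, of which 26.982 g is Al.
So Al makes up 26.982/218.244 = 0.1236 of the mass, i.e. 12.36%.

12.36 mass %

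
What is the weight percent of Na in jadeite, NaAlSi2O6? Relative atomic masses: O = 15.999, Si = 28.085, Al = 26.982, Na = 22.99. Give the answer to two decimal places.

M(NaAlSi2O6) = 202.136 g/mol.
Na contributes 1 × 22.99 = 22.990 g per mole.
22.990/202.136 = 0.1137 → 11.37%.

11.37 wt%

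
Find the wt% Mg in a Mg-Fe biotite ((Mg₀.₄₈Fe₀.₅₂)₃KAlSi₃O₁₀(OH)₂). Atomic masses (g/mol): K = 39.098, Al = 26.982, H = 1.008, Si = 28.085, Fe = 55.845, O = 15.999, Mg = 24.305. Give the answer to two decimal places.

7.50 weight percent

M((Mg₀.₄₈Fe₀.₅₂)₃KAlSi₃O₁₀(OH)₂) = 466.456 g/mol.
Mg contributes 1.44 × 24.305 = 34.999 g per mole.
34.999/466.456 = 0.0750 → 7.50%.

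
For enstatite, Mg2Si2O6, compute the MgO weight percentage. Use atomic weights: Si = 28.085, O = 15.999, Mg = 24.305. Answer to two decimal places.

40.15 wt%

Formula mass = 200.774 g/mol.
2 Mg → 2.0000 mol MgO per formula unit; M(MgO) = 40.304, so MgO mass = 80.608 g.
80.608/200.774 × 100 = 40.15 wt%.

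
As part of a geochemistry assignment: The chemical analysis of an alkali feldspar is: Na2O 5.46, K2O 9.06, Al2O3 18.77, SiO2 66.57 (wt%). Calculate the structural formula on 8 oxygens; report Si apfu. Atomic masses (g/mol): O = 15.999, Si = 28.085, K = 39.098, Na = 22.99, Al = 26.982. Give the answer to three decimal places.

Na2O: 5.46/61.979 = 0.08809 mol → 0.17618 mol Na, 0.08809 mol O.
K2O: 9.06/94.195 = 0.09618 mol → 0.19236 mol K, 0.09618 mol O.
Al2O3: 18.77/101.961 = 0.18409 mol → 0.36818 mol Al, 0.55227 mol O.
SiO2: 66.57/60.083 = 1.10797 mol → 1.10797 mol Si, 2.21594 mol O.
Total oxygen = 2.95248 mol. Normalization factor = 8/2.95248 = 2.70959.
Si per 8 O = 1.10797 × 2.70959 = 3.002.

3.002 Si apfu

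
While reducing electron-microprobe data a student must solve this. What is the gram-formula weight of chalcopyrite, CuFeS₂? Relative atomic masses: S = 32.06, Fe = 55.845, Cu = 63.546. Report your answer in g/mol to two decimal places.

The formula mass is the sum 1(63.546) + 1(55.845) + 2(32.06).

183.51 g/mol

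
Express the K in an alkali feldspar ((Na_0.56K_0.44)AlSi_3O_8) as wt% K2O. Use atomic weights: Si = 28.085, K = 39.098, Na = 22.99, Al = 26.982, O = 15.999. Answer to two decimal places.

Molar mass of (Na_0.56K_0.44)AlSi_3O_8 = 0.56·22.99 + 0.44·39.098 + 1·26.982 + 3·28.085 + 8·15.999 = 269.307 g/mol.
Each formula unit contains 0.44 K, equivalent to 0.44/2 = 0.2200 mol K2O.
M(K2O) = 2×39.098 + 1×15.999 = 94.195 g/mol.
Mass of K2O per formula unit = 0.2200 × 94.195 = 20.723 g.
K2O wt% = 20.723 / 269.307 × 100 = 7.69%.

7.69 wt%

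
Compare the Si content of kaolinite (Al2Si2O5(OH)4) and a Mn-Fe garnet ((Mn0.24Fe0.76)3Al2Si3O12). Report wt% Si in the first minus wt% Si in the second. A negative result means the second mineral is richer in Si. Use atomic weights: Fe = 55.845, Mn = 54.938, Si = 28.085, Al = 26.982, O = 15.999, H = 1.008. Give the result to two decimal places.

First mineral: 56.170 g Si in 258.157 g formula = 21.76 wt% Si.
Second mineral: 84.255 g Si in 497.089 g formula = 16.95 wt% Si.
21.76% − 16.95% gives a difference of 4.81 percentage points.

4.81 percentage points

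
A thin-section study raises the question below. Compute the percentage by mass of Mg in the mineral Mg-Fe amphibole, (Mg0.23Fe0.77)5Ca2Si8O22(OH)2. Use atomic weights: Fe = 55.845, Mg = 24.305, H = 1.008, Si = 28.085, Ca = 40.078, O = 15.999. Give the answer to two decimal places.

Formula mass = 1.15*24.305 + 3.85*55.845 + 2*40.078 + 8*28.085 + 24*15.999 + 2*1.008 = 933.782 g/mol, of which 27.951 g is Mg.
So Mg makes up 27.951/933.782 = 0.0299 of the mass, i.e. 2.99%.

2.99 mass %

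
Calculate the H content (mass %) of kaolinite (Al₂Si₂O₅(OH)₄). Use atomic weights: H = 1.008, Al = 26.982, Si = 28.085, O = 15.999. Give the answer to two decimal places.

1.56 mass %

M(Al₂Si₂O₅(OH)₄) = 258.157 g/mol.
H contributes 4 × 1.008 = 4.032 g per mole.
4.032/258.157 = 0.0156 → 1.56%.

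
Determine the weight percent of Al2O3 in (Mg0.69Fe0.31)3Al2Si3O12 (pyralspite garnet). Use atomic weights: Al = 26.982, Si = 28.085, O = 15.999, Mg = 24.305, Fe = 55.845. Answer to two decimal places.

Molar mass of (Mg0.69Fe0.31)3Al2Si3O12 = 2.07*24.305 + 0.93*55.845 + 2*26.982 + 3*28.085 + 12*15.999 = 432.454 g/mol.
Each formula unit contains 2 Al, equivalent to 2/2 = 1.0000 mol Al2O3.
M(Al2O3) = 2×26.982 + 3×15.999 = 101.961 g/mol.
Mass of Al2O3 per formula unit = 1.0000 × 101.961 = 101.961 g.
Al2O3 wt% = 101.961 / 432.454 × 100 = 23.58%.

23.58 wt%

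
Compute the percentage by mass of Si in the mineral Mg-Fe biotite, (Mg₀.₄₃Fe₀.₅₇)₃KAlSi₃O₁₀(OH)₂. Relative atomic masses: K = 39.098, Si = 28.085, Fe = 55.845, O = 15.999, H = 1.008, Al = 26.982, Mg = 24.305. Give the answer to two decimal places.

17.88 mass %

Molar mass of (Mg₀.₄₃Fe₀.₅₇)₃KAlSi₃O₁₀(OH)₂: 1.29*24.305 + 1.71*55.845 + 1*39.098 + 1*26.982 + 3*28.085 + 12*15.999 + 2*1.008 = 471.187 g/mol.
Mass of Si per formula unit: 3 × 28.085 = 84.255 g.
Weight fraction Si = 84.255 / 471.187 = 0.1788.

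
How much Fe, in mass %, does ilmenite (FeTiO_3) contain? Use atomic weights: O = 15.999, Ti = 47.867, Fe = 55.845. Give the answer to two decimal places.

36.81 mass %

Formula mass = 1·55.845 + 1·47.867 + 3·15.999 = 151.709 g/mol, of which 55.845 g is Fe.
So Fe makes up 55.845/151.709 = 0.3681 of the mass, i.e. 36.81%.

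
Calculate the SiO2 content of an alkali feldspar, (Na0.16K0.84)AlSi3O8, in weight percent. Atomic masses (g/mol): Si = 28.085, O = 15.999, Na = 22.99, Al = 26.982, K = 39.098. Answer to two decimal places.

M((Na0.16K0.84)AlSi3O8) = 275.750 g/mol; M(SiO2) = 60.083 g/mol.
Moles SiO2 per formula unit = 3 Si ÷ 1 = 3.0000.
SiO2 fraction = (3.0000 × 60.083) / 275.750 = 180.249/275.750 = 0.6537.

65.37 wt%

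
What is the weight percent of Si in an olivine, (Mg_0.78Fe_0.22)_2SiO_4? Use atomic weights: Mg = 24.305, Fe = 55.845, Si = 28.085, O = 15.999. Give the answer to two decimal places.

18.17 mass %

Formula mass = 1.56*24.305 + 0.44*55.845 + 1*28.085 + 4*15.999 = 154.569 g/mol, of which 28.085 g is Si.
So Si makes up 28.085/154.569 = 0.1817 of the mass, i.e. 18.17%.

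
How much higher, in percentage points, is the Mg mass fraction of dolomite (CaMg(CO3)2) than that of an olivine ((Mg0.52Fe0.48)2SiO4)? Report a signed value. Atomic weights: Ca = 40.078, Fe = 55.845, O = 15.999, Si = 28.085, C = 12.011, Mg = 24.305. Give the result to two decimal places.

-1.60 percentage points

Mg in CaMg(CO3)2: molar mass 184.399 g/mol; 1×24.305 = 24.305 g → 13.18 wt%.
Mg in (Mg0.52Fe0.48)2SiO4: molar mass 170.969 g/mol; 1.04×24.305 = 25.277 g → 14.78 wt%.
Difference = 13.18 − 14.78 = -1.60 percentage points.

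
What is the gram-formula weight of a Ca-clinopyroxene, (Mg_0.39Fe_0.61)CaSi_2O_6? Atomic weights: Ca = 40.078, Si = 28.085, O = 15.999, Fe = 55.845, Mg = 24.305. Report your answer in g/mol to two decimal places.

The formula mass is the sum 0.39*24.305 + 0.61*55.845 + 1*40.078 + 2*28.085 + 6*15.999.

235.79 g/mol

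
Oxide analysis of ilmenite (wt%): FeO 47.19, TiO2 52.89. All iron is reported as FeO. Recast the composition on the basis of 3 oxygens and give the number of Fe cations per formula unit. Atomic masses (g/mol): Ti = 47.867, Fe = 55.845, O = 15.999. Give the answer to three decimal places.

47.19 wt% FeO ÷ 71.844 g/mol = 0.65684 mol, giving 0.65684 Fe and 0.65684 O.
52.89 wt% TiO2 ÷ 79.865 g/mol = 0.66224 mol, giving 0.66224 Ti and 1.32448 O.
Oxygen sums to 1.98132; scaling by 3/1.98132 = 1.51414 puts the formula on 3 O.
Fe: 0.65684 × 1.51414 = 0.995 atoms per formula unit.

0.995 Fe apfu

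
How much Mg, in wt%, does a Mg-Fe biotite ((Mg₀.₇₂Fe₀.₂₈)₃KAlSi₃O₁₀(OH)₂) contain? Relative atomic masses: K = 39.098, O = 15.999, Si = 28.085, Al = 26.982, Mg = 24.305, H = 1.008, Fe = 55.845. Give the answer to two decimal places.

Molar mass of (Mg₀.₇₂Fe₀.₂₈)₃KAlSi₃O₁₀(OH)₂: 2.16×24.305 + 0.84×55.845 + 1×39.098 + 1×26.982 + 3×28.085 + 12×15.999 + 2×1.008 = 443.748 g/mol.
Mass of Mg per formula unit: 2.16 × 24.305 = 52.499 g.
Weight fraction Mg = 52.499 / 443.748 = 0.1183.

11.83 wt%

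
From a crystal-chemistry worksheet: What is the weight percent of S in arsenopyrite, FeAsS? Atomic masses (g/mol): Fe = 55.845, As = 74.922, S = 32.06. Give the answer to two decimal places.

19.69 weight percent

Molar mass of FeAsS: 1×55.845 + 1×74.922 + 1×32.06 = 162.827 g/mol.
Mass of S per formula unit: 1 × 32.06 = 32.060 g.
Weight fraction S = 32.060 / 162.827 = 0.1969.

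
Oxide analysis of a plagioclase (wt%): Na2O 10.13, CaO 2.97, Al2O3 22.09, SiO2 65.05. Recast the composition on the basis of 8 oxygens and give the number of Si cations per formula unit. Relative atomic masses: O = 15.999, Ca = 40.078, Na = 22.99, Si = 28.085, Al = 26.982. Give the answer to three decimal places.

10.13 wt% Na2O ÷ 61.979 g/mol = 0.16344 mol, giving 0.32688 Na and 0.16344 O.
2.97 wt% CaO ÷ 56.077 g/mol = 0.05296 mol, giving 0.05296 Ca and 0.05296 O.
22.09 wt% Al2O3 ÷ 101.961 g/mol = 0.21665 mol, giving 0.43330 Al and 0.64995 O.
65.05 wt% SiO2 ÷ 60.083 g/mol = 1.08267 mol, giving 1.08267 Si and 2.16534 O.
Oxygen sums to 3.03169; scaling by 8/3.03169 = 2.63879 puts the formula on 8 O.
Si: 1.08267 × 2.63879 = 2.857 atoms per formula unit.

2.857 Si apfu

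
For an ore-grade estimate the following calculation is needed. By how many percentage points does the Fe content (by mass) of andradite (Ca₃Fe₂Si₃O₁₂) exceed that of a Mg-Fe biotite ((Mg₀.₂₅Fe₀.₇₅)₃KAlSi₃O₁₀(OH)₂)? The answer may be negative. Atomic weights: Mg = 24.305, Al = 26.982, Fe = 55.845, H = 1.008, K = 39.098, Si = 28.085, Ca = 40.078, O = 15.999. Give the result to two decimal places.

-3.76 percentage points

Fe in Ca₃Fe₂Si₃O₁₂: molar mass 508.167 g/mol; 2×55.845 = 111.690 g → 21.98 wt%.
Fe in (Mg₀.₂₅Fe₀.₇₅)₃KAlSi₃O₁₀(OH)₂: molar mass 488.219 g/mol; 2.25×55.845 = 125.651 g → 25.74 wt%.
Difference = 21.98 − 25.74 = -3.76 percentage points.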